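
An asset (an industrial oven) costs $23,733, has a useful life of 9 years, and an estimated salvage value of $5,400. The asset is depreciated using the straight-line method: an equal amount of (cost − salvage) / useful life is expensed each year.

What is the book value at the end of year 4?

Depreciable base = $23,733 − $5,400 = $18,333.
Annual expense = $18,333 / 9 = $2,037.
End of year 1: book value $21,696.
End of year 2: book value $19,659.
End of year 3: book value $17,622.
End of year 4: book value $15,585.

$15,585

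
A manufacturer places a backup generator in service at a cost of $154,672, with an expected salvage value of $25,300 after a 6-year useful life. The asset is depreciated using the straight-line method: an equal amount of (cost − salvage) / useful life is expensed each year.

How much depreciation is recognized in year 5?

Depreciable base = $154,672 − $25,300 = $129,372.
Annual expense = $129,372 / 6 = $21,562.

$21,562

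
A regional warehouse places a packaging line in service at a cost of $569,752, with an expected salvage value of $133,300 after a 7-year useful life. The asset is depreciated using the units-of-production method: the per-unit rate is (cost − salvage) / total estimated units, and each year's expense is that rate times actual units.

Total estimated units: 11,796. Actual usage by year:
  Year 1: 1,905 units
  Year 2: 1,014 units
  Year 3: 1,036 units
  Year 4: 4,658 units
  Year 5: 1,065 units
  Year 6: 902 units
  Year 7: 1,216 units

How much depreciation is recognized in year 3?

Depreciable base = $569,752 − $133,300 = $436,452.
Rate = $436,452 / 11,796 units = $37 per unit.
Year 1: 1,905 × $37 = $70,485. Book value $499,267.
Year 2: 1,014 × $37 = $37,518. Book value $461,749.
Year 3: 1,036 × $37 = $38,332. Book value $423,417.

$38,332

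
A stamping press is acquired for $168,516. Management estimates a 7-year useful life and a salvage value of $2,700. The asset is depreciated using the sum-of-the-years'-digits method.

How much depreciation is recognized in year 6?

$11,844

Depreciable base = $168,516 − $2,700 = $165,816.
Sum of the years' digits = 7+6+5+4+3+2+1 = 28.
Year 1: $165,816 × 7/28 = $41,454. Book value $127,062.
Year 2: $165,816 × 6/28 = $35,532. Book value $91,530.
Year 3: $165,816 × 5/28 = $29,610. Book value $61,920.
Year 4: $165,816 × 4/28 = $23,688. Book value $38,232.
Year 5: $165,816 × 3/28 = $17,766. Book value $20,466.
Year 6: $165,816 × 2/28 = $11,844. Book value $8,622.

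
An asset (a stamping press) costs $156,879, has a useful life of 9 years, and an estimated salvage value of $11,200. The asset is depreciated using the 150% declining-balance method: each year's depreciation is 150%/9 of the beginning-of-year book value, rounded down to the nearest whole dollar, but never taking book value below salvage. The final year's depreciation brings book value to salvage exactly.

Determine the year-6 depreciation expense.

$10,508

Depreciable base = $156,879 − $11,200 = $145,679.
Year 1: ⌊$156,879 × 150%/9⌋ = $26,146. Book value $130,733.
Year 2: ⌊$130,733 × 150%/9⌋ = $21,788. Book value $108,945.
Year 3: ⌊$108,945 × 150%/9⌋ = $18,157. Book value $90,788.
Year 4: ⌊$90,788 × 150%/9⌋ = $15,131. Book value $75,657.
Year 5: ⌊$75,657 × 150%/9⌋ = $12,609. Book value $63,048.
Year 6: ⌊$63,048 × 150%/9⌋ = $10,508. Book value $52,540.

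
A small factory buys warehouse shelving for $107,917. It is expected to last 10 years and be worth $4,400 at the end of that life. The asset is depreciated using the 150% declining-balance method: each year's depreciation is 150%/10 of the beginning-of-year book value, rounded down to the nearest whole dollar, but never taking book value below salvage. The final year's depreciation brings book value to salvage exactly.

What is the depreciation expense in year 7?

Depreciable base = $107,917 − $4,400 = $103,517.
Year 1: ⌊$107,917 × 150%/10⌋ = $16,187. Book value $91,730.
Year 2: ⌊$91,730 × 150%/10⌋ = $13,759. Book value $77,971.
Year 3: ⌊$77,971 × 150%/10⌋ = $11,695. Book value $66,276.
Year 4: ⌊$66,276 × 150%/10⌋ = $9,941. Book value $56,335.
Year 5: ⌊$56,335 × 150%/10⌋ = $8,450. Book value $47,885.
Year 6: ⌊$47,885 × 150%/10⌋ = $7,182. Book value $40,703.
Year 7: ⌊$40,703 × 150%/10⌋ = $6,105. Book value $34,598.

$6,105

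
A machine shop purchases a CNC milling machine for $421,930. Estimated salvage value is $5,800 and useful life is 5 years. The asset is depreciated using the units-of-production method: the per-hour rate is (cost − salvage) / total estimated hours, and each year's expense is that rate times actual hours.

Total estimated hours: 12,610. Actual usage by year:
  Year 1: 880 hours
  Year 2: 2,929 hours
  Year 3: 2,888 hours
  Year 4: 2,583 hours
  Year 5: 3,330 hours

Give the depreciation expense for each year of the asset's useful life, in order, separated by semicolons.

Depreciable base = $421,930 − $5,800 = $416,130.
Rate = $416,130 / 12,610 hours = $33 per hour.
Year 1: 880 × $33 = $29,040. Book value $392,890.
Year 2: 2,929 × $33 = $96,657. Book value $296,233.
Year 3: 2,888 × $33 = $95,304. Book value $200,929.
Year 4: 2,583 × $33 = $85,239. Book value $115,690.
Year 5: 3,330 × $33 = $109,890. Book value $5,800.

$29,040; $96,657; $95,304; $85,239; $109,890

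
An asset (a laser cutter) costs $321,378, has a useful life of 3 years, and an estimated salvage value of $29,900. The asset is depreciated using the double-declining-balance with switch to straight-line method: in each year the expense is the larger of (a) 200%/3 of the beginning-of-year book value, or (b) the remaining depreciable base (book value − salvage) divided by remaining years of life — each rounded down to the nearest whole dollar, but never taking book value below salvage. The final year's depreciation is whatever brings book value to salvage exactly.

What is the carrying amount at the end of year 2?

Depreciable base = $321,378 − $29,900 = $291,478.
Year 1: DB = ⌊$321,378 × 200%/3⌋ = $214,252; SL = ⌊$291,478/3⌋ = $97,159 → take DB $214,252. Book value $107,126.
Year 2: DB = ⌊$107,126 × 200%/3⌋ = $71,417; SL = ⌊$77,226/2⌋ = $38,613 → take DB $71,417. Book value $35,709.

$35,709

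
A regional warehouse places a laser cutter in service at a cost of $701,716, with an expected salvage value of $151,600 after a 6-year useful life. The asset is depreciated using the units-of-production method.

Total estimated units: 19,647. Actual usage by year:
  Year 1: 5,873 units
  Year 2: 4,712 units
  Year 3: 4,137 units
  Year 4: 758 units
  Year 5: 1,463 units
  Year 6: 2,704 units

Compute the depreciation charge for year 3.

$115,836

Depreciable base = $701,716 − $151,600 = $550,116.
Rate = $550,116 / 19,647 units = $28 per unit.
Year 1: 5,873 × $28 = $164,444. Book value $537,272.
Year 2: 4,712 × $28 = $131,936. Book value $405,336.
Year 3: 4,137 × $28 = $115,836. Book value $289,500.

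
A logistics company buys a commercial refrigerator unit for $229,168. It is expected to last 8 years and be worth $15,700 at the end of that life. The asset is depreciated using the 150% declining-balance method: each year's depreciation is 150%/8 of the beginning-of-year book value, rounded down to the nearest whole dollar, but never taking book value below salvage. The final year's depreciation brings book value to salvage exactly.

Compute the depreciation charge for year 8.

$37,871

Depreciable base = $229,168 − $15,700 = $213,468.
Year 1: ⌊$229,168 × 150%/8⌋ = $42,969. Book value $186,199.
Year 2: ⌊$186,199 × 150%/8⌋ = $34,912. Book value $151,287.
Year 3: ⌊$151,287 × 150%/8⌋ = $28,366. Book value $122,921.
Year 4: ⌊$122,921 × 150%/8⌋ = $23,047. Book value $99,874.
Year 5: ⌊$99,874 × 150%/8⌋ = $18,726. Book value $81,148.
Year 6: ⌊$81,148 × 150%/8⌋ = $15,215. Book value $65,933.
Year 7: ⌊$65,933 × 150%/8⌋ = $12,362. Book value $53,571.
Year 8 (final): $53,571 − $15,700 = $37,871. Book value $15,700.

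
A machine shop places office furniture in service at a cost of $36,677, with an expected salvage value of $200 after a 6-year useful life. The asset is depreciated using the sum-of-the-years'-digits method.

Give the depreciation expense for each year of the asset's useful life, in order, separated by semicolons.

Depreciable base = $36,677 − $200 = $36,477.
Sum of the years' digits = 6+5+4+3+2+1 = 21.
Year 1: $36,477 × 6/21 = $10,422. Book value $26,255.
Year 2: $36,477 × 5/21 = $8,685. Book value $17,570.
Year 3: $36,477 × 4/21 = $6,948. Book value $10,622.
Year 4: $36,477 × 3/21 = $5,211. Book value $5,411.
Year 5: $36,477 × 2/21 = $3,474. Book value $1,937.
Year 6: $36,477 × 1/21 = $1,737. Book value $200.

$10,422; $8,685; $6,948; $5,211; $3,474; $1,737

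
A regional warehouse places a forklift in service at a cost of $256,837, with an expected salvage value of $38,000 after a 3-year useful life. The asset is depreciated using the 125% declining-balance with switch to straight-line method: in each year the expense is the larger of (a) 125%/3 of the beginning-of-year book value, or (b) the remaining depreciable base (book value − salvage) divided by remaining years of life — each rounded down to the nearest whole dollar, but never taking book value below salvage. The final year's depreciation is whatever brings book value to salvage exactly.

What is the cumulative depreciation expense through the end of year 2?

$169,440

Depreciable base = $256,837 − $38,000 = $218,837.
Year 1: DB = ⌊$256,837 × 125%/3⌋ = $107,015; SL = ⌊$218,837/3⌋ = $72,945 → take DB $107,015. Book value $149,822.
Year 2: DB = ⌊$149,822 × 125%/3⌋ = $62,425; SL = ⌊$111,822/2⌋ = $55,911 → take DB $62,425. Book value $87,397.
Accumulated through year 2 = $256,837 − $87,397 = $169,440.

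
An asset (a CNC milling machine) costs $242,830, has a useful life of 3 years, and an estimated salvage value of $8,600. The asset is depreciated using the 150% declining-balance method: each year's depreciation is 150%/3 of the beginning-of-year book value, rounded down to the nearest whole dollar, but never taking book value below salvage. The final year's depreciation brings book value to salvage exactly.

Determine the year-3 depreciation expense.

$52,108

Depreciable base = $242,830 − $8,600 = $234,230.
Year 1: ⌊$242,830 × 150%/3⌋ = $121,415. Book value $121,415.
Year 2: ⌊$121,415 × 150%/3⌋ = $60,707. Book value $60,708.
Year 3 (final): $60,708 − $8,600 = $52,108. Book value $8,600.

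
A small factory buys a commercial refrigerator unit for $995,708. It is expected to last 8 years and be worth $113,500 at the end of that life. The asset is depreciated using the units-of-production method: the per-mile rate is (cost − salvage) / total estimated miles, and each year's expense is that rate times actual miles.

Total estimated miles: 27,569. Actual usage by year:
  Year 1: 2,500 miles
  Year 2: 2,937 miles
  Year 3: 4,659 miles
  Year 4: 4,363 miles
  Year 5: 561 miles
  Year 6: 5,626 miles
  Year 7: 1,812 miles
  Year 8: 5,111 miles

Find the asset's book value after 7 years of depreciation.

$277,052

Depreciable base = $995,708 − $113,500 = $882,208.
Rate = $882,208 / 27,569 miles = $32 per mile.
Year 1: 2,500 × $32 = $80,000. Book value $915,708.
Year 2: 2,937 × $32 = $93,984. Book value $821,724.
Year 3: 4,659 × $32 = $149,088. Book value $672,636.
Year 4: 4,363 × $32 = $139,616. Book value $533,020.
Year 5: 561 × $32 = $17,952. Book value $515,068.
Year 6: 5,626 × $32 = $180,032. Book value $335,036.
Year 7: 1,812 × $32 = $57,984. Book value $277,052.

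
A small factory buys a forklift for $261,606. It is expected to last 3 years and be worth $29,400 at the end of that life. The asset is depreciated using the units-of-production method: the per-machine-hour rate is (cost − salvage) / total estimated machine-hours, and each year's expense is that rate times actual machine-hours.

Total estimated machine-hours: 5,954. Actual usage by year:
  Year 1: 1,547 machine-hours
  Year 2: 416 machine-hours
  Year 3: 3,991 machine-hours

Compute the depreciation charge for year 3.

$155,649

Depreciable base = $261,606 − $29,400 = $232,206.
Rate = $232,206 / 5,954 machine-hours = $39 per machine-hour.
Year 1: 1,547 × $39 = $60,333. Book value $201,273.
Year 2: 416 × $39 = $16,224. Book value $185,049.
Year 3: 3,991 × $39 = $155,649. Book value $29,400.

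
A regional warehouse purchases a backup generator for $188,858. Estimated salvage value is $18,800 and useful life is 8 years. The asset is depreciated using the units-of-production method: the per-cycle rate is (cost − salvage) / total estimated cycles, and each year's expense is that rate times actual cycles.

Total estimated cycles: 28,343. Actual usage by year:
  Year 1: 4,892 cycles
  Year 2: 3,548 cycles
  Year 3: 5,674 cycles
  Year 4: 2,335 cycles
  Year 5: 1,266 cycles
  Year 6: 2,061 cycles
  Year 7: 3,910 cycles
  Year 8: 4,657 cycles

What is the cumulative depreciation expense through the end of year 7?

Depreciable base = $188,858 − $18,800 = $170,058.
Rate = $170,058 / 28,343 cycles = $6 per cycle.
Year 1: 4,892 × $6 = $29,352. Book value $159,506.
Year 2: 3,548 × $6 = $21,288. Book value $138,218.
Year 3: 5,674 × $6 = $34,044. Book value $104,174.
Year 4: 2,335 × $6 = $14,010. Book value $90,164.
Year 5: 1,266 × $6 = $7,596. Book value $82,568.
Year 6: 2,061 × $6 = $12,366. Book value $70,202.
Year 7: 3,910 × $6 = $23,460. Book value $46,742.
Accumulated through year 7 = $188,858 − $46,742 = $142,116.

$142,116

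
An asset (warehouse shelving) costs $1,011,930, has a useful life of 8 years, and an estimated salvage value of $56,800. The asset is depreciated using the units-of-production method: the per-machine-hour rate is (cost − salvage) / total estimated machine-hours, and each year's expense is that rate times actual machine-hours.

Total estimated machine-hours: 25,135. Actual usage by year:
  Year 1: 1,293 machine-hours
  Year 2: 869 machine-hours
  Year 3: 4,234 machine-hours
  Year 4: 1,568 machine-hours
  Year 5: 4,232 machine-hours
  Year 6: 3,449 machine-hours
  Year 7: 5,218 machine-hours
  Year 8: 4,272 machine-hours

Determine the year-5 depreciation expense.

$160,816

Depreciable base = $1,011,930 − $56,800 = $955,130.
Rate = $955,130 / 25,135 machine-hours = $38 per machine-hour.
Year 1: 1,293 × $38 = $49,134. Book value $962,796.
Year 2: 869 × $38 = $33,022. Book value $929,774.
Year 3: 4,234 × $38 = $160,892. Book value $768,882.
Year 4: 1,568 × $38 = $59,584. Book value $709,298.
Year 5: 4,232 × $38 = $160,816. Book value $548,482.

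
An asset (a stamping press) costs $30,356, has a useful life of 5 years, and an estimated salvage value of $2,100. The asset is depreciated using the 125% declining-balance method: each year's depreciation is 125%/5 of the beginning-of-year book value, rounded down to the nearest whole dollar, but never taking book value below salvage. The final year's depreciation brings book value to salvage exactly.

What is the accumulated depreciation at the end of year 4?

Depreciable base = $30,356 − $2,100 = $28,256.
Year 1: ⌊$30,356 × 125%/5⌋ = $7,589. Book value $22,767.
Year 2: ⌊$22,767 × 125%/5⌋ = $5,691. Book value $17,076.
Year 3: ⌊$17,076 × 125%/5⌋ = $4,269. Book value $12,807.
Year 4: ⌊$12,807 × 125%/5⌋ = $3,201. Book value $9,606.
Accumulated through year 4 = $30,356 − $9,606 = $20,750.

$20,750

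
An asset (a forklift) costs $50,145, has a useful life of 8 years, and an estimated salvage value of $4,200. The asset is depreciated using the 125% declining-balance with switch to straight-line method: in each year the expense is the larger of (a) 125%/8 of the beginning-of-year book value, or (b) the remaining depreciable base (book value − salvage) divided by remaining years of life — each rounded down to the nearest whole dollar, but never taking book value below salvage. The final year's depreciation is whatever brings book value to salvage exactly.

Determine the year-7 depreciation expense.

$5,185

Depreciable base = $50,145 − $4,200 = $45,945.
Year 1: DB = ⌊$50,145 × 125%/8⌋ = $7,835; SL = ⌊$45,945/8⌋ = $5,743 → take DB $7,835. Book value $42,310.
Year 2: DB = ⌊$42,310 × 125%/8⌋ = $6,610; SL = ⌊$38,110/7⌋ = $5,444 → take DB $6,610. Book value $35,700.
Year 3: DB = ⌊$35,700 × 125%/8⌋ = $5,578; SL = ⌊$31,500/6⌋ = $5,250 → take DB $5,578. Book value $30,122.
Year 4: DB = ⌊$30,122 × 125%/8⌋ = $4,706; SL = ⌊$25,922/5⌋ = $5,184 → take SL $5,184. Book value $24,938.
Year 5: DB = ⌊$24,938 × 125%/8⌋ = $3,896; SL = ⌊$20,738/4⌋ = $5,184 → take SL $5,184. Book value $19,754.
Year 6: DB = ⌊$19,754 × 125%/8⌋ = $3,086; SL = ⌊$15,554/3⌋ = $5,184 → take SL $5,184. Book value $14,570.
Year 7: DB = ⌊$14,570 × 125%/8⌋ = $2,276; SL = ⌊$10,370/2⌋ = $5,185 → take SL $5,185. Book value $9,385.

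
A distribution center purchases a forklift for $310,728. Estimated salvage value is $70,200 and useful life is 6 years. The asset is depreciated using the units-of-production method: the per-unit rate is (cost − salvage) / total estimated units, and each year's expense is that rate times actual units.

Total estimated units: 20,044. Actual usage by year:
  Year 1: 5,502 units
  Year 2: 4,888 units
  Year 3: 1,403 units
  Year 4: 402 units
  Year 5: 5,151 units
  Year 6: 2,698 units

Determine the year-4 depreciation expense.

$4,824

Depreciable base = $310,728 − $70,200 = $240,528.
Rate = $240,528 / 20,044 units = $12 per unit.
Year 1: 5,502 × $12 = $66,024. Book value $244,704.
Year 2: 4,888 × $12 = $58,656. Book value $186,048.
Year 3: 1,403 × $12 = $16,836. Book value $169,212.
Year 4: 402 × $12 = $4,824. Book value $164,388.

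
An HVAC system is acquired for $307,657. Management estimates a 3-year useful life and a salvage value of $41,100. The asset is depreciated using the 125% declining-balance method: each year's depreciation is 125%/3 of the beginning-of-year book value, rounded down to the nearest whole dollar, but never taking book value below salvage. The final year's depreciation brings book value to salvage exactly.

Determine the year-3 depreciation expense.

Depreciable base = $307,657 − $41,100 = $266,557.
Year 1: ⌊$307,657 × 125%/3⌋ = $128,190. Book value $179,467.
Year 2: ⌊$179,467 × 125%/3⌋ = $74,777. Book value $104,690.
Year 3 (final): $104,690 − $41,100 = $63,590. Book value $41,100.

$63,590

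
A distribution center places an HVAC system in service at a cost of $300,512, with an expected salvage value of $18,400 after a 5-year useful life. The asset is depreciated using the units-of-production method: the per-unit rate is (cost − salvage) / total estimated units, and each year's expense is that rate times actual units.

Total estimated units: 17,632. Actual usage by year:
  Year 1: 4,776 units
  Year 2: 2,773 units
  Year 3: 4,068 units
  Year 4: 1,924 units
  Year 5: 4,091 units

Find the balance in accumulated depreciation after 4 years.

$216,656

Depreciable base = $300,512 − $18,400 = $282,112.
Rate = $282,112 / 17,632 units = $16 per unit.
Year 1: 4,776 × $16 = $76,416. Book value $224,096.
Year 2: 2,773 × $16 = $44,368. Book value $179,728.
Year 3: 4,068 × $16 = $65,088. Book value $114,640.
Year 4: 1,924 × $16 = $30,784. Book value $83,856.
Accumulated through year 4 = $300,512 − $83,856 = $216,656.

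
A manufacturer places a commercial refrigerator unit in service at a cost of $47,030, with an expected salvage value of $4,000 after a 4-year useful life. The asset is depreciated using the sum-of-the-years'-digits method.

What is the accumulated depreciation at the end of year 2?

Depreciable base = $47,030 − $4,000 = $43,030.
Sum of the years' digits = 4+3+2+1 = 10.
Year 1: $43,030 × 4/10 = $17,212. Book value $29,818.
Year 2: $43,030 × 3/10 = $12,909. Book value $16,909.
Accumulated through year 2 = $47,030 − $16,909 = $30,121.

$30,121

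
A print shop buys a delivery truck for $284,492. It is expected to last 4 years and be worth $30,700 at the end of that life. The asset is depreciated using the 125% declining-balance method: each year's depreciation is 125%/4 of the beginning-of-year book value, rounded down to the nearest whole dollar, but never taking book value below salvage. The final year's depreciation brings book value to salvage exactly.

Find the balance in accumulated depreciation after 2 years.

Depreciable base = $284,492 − $30,700 = $253,792.
Year 1: ⌊$284,492 × 125%/4⌋ = $88,903. Book value $195,589.
Year 2: ⌊$195,589 × 125%/4⌋ = $61,121. Book value $134,468.
Accumulated through year 2 = $284,492 − $134,468 = $150,024.

$150,024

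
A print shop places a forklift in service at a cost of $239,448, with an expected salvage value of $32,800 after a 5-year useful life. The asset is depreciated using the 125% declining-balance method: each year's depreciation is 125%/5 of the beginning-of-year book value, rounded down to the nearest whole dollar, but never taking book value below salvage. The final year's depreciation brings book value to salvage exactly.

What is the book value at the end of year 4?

$75,764

Depreciable base = $239,448 − $32,800 = $206,648.
Year 1: ⌊$239,448 × 125%/5⌋ = $59,862. Book value $179,586.
Year 2: ⌊$179,586 × 125%/5⌋ = $44,896. Book value $134,690.
Year 3: ⌊$134,690 × 125%/5⌋ = $33,672. Book value $101,018.
Year 4: ⌊$101,018 × 125%/5⌋ = $25,254. Book value $75,764.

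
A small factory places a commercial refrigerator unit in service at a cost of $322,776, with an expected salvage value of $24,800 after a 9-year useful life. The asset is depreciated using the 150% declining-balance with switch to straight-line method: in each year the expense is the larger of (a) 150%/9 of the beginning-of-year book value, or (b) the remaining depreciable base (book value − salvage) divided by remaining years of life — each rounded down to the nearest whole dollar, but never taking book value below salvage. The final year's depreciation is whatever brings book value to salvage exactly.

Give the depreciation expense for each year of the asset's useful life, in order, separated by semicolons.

Depreciable base = $322,776 − $24,800 = $297,976.
Year 1: DB = ⌊$322,776 × 150%/9⌋ = $53,796; SL = ⌊$297,976/9⌋ = $33,108 → take DB $53,796. Book value $268,980.
Year 2: DB = ⌊$268,980 × 150%/9⌋ = $44,830; SL = ⌊$244,180/8⌋ = $30,522 → take DB $44,830. Book value $224,150.
Year 3: DB = ⌊$224,150 × 150%/9⌋ = $37,358; SL = ⌊$199,350/7⌋ = $28,478 → take DB $37,358. Book value $186,792.
Year 4: DB = ⌊$186,792 × 150%/9⌋ = $31,132; SL = ⌊$161,992/6⌋ = $26,998 → take DB $31,132. Book value $155,660.
Year 5: DB = ⌊$155,660 × 150%/9⌋ = $25,943; SL = ⌊$130,860/5⌋ = $26,172 → take SL $26,172. Book value $129,488.
Year 6: DB = ⌊$129,488 × 150%/9⌋ = $21,581; SL = ⌊$104,688/4⌋ = $26,172 → take SL $26,172. Book value $103,316.
Year 7: DB = ⌊$103,316 × 150%/9⌋ = $17,219; SL = ⌊$78,516/3⌋ = $26,172 → take SL $26,172. Book value $77,144.
Year 8: DB = ⌊$77,144 × 150%/9⌋ = $12,857; SL = ⌊$52,344/2⌋ = $26,172 → take SL $26,172. Book value $50,972.
Year 9 (final): $50,972 − $24,800 = $26,172. Book value $24,800.

$53,796; $44,830; $37,358; $31,132; $26,172; $26,172; $26,172; $26,172; $26,172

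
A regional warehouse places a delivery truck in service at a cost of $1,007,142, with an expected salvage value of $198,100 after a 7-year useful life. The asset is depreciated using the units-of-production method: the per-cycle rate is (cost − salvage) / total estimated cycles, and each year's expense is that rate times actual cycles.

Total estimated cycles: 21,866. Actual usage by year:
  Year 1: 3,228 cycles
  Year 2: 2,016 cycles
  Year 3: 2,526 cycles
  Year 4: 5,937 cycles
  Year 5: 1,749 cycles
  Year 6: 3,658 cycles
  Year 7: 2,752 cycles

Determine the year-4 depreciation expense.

Depreciable base = $1,007,142 − $198,100 = $809,042.
Rate = $809,042 / 21,866 cycles = $37 per cycle.
Year 1: 3,228 × $37 = $119,436. Book value $887,706.
Year 2: 2,016 × $37 = $74,592. Book value $813,114.
Year 3: 2,526 × $37 = $93,462. Book value $719,652.
Year 4: 5,937 × $37 = $219,669. Book value $499,983.

$219,669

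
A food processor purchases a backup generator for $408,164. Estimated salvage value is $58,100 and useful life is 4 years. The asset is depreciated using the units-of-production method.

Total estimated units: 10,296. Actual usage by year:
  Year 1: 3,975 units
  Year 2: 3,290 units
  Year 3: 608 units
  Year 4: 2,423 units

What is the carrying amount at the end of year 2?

$161,154

Depreciable base = $408,164 − $58,100 = $350,064.
Rate = $350,064 / 10,296 units = $34 per unit.
Year 1: 3,975 × $34 = $135,150. Book value $273,014.
Year 2: 3,290 × $34 = $111,860. Book value $161,154.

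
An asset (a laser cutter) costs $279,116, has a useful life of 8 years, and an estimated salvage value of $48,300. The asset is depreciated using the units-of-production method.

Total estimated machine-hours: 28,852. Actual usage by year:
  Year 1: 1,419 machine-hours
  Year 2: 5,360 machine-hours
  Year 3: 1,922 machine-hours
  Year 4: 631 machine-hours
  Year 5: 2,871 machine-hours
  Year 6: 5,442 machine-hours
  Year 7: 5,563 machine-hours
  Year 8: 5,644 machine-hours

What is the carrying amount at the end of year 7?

$93,452

Depreciable base = $279,116 − $48,300 = $230,816.
Rate = $230,816 / 28,852 machine-hours = $8 per machine-hour.
Year 1: 1,419 × $8 = $11,352. Book value $267,764.
Year 2: 5,360 × $8 = $42,880. Book value $224,884.
Year 3: 1,922 × $8 = $15,376. Book value $209,508.
Year 4: 631 × $8 = $5,048. Book value $204,460.
Year 5: 2,871 × $8 = $22,968. Book value $181,492.
Year 6: 5,442 × $8 = $43,536. Book value $137,956.
Year 7: 5,563 × $8 = $44,504. Book value $93,452.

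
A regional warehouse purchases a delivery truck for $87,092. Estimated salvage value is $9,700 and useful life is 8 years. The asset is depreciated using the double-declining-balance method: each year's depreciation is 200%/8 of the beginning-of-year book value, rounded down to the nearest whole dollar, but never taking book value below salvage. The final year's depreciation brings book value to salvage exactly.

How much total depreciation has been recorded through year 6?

Depreciable base = $87,092 − $9,700 = $77,392.
Year 1: ⌊$87,092 × 200%/8⌋ = $21,773. Book value $65,319.
Year 2: ⌊$65,319 × 200%/8⌋ = $16,329. Book value $48,990.
Year 3: ⌊$48,990 × 200%/8⌋ = $12,247. Book value $36,743.
Year 4: ⌊$36,743 × 200%/8⌋ = $9,185. Book value $27,558.
Year 5: ⌊$27,558 × 200%/8⌋ = $6,889. Book value $20,669.
Year 6: ⌊$20,669 × 200%/8⌋ = $5,167. Book value $15,502.
Accumulated through year 6 = $87,092 − $15,502 = $71,590.

$71,590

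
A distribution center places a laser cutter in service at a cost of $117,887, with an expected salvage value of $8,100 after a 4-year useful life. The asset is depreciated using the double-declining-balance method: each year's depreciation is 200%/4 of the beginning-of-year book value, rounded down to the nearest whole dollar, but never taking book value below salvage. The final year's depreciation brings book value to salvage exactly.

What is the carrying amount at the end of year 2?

Depreciable base = $117,887 − $8,100 = $109,787.
Year 1: ⌊$117,887 × 200%/4⌋ = $58,943. Book value $58,944.
Year 2: ⌊$58,944 × 200%/4⌋ = $29,472. Book value $29,472.

$29,472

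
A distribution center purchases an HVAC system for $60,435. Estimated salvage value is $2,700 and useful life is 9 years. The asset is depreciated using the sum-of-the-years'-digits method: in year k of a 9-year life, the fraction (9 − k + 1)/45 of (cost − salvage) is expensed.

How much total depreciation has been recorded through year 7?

$53,886

Depreciable base = $60,435 − $2,700 = $57,735.
Sum of the years' digits = 9+8+7+6+5+4+3+2+1 = 45.
Year 1: $57,735 × 9/45 = $11,547. Book value $48,888.
Year 2: $57,735 × 8/45 = $10,264. Book value $38,624.
Year 3: $57,735 × 7/45 = $8,981. Book value $29,643.
Year 4: $57,735 × 6/45 = $7,698. Book value $21,945.
Year 5: $57,735 × 5/45 = $6,415. Book value $15,530.
Year 6: $57,735 × 4/45 = $5,132. Book value $10,398.
Year 7: $57,735 × 3/45 = $3,849. Book value $6,549.
Accumulated through year 7 = $60,435 − $6,549 = $53,886.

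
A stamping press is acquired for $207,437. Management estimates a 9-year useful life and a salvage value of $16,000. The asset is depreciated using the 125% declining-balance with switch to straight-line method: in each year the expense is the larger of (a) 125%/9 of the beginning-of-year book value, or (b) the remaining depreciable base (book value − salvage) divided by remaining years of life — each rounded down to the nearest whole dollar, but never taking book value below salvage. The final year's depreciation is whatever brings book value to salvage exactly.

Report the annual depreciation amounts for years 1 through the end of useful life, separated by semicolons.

Depreciable base = $207,437 − $16,000 = $191,437.
Year 1: DB = ⌊$207,437 × 125%/9⌋ = $28,810; SL = ⌊$191,437/9⌋ = $21,270 → take DB $28,810. Book value $178,627.
Year 2: DB = ⌊$178,627 × 125%/9⌋ = $24,809; SL = ⌊$162,627/8⌋ = $20,328 → take DB $24,809. Book value $153,818.
Year 3: DB = ⌊$153,818 × 125%/9⌋ = $21,363; SL = ⌊$137,818/7⌋ = $19,688 → take DB $21,363. Book value $132,455.
Year 4: DB = ⌊$132,455 × 125%/9⌋ = $18,396; SL = ⌊$116,455/6⌋ = $19,409 → take SL $19,409. Book value $113,046.
Year 5: DB = ⌊$113,046 × 125%/9⌋ = $15,700; SL = ⌊$97,046/5⌋ = $19,409 → take SL $19,409. Book value $93,637.
Year 6: DB = ⌊$93,637 × 125%/9⌋ = $13,005; SL = ⌊$77,637/4⌋ = $19,409 → take SL $19,409. Book value $74,228.
Year 7: DB = ⌊$74,228 × 125%/9⌋ = $10,309; SL = ⌊$58,228/3⌋ = $19,409 → take SL $19,409. Book value $54,819.
Year 8: DB = ⌊$54,819 × 125%/9⌋ = $7,613; SL = ⌊$38,819/2⌋ = $19,409 → take SL $19,409. Book value $35,410.
Year 9 (final): $35,410 − $16,000 = $19,410. Book value $16,000.

$28,810; $24,809; $21,363; $19,409; $19,409; $19,409; $19,409; $19,409; $19,410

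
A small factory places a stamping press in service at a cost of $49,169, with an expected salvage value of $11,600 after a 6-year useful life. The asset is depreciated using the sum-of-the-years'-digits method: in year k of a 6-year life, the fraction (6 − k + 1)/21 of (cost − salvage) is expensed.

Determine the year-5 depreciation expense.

$3,578

Depreciable base = $49,169 − $11,600 = $37,569.
Sum of the years' digits = 6+5+4+3+2+1 = 21.
Year 1: $37,569 × 6/21 = $10,734. Book value $38,435.
Year 2: $37,569 × 5/21 = $8,945. Book value $29,490.
Year 3: $37,569 × 4/21 = $7,156. Book value $22,334.
Year 4: $37,569 × 3/21 = $5,367. Book value $16,967.
Year 5: $37,569 × 2/21 = $3,578. Book value $13,389.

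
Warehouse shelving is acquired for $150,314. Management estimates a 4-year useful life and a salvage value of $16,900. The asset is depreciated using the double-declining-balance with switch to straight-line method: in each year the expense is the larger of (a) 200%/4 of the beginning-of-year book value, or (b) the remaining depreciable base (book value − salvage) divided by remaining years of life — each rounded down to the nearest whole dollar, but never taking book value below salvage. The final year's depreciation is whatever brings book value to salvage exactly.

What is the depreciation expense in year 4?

Depreciable base = $150,314 − $16,900 = $133,414.
Year 1: DB = ⌊$150,314 × 200%/4⌋ = $75,157; SL = ⌊$133,414/4⌋ = $33,353 → take DB $75,157. Book value $75,157.
Year 2: DB = ⌊$75,157 × 200%/4⌋ = $37,578; SL = ⌊$58,257/3⌋ = $19,419 → take DB $37,578. Book value $37,579.
Year 3: DB = ⌊$37,579 × 200%/4⌋ = $18,789; SL = ⌊$20,679/2⌋ = $10,339 → take DB $18,789. Book value $18,790.
Year 4 (final): $18,790 − $16,900 = $1,890. Book value $16,900.

$1,890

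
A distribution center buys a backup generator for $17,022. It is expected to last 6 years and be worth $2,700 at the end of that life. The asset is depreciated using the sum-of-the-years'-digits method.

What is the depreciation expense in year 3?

$2,728

Depreciable base = $17,022 − $2,700 = $14,322.
Sum of the years' digits = 6+5+4+3+2+1 = 21.
Year 1: $14,322 × 6/21 = $4,092. Book value $12,930.
Year 2: $14,322 × 5/21 = $3,410. Book value $9,520.
Year 3: $14,322 × 4/21 = $2,728. Book value $6,792.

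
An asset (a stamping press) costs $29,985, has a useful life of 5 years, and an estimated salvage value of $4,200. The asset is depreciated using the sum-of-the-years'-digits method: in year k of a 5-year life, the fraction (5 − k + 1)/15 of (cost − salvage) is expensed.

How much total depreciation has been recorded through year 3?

$20,628

Depreciable base = $29,985 − $4,200 = $25,785.
Sum of the years' digits = 5+4+3+2+1 = 15.
Year 1: $25,785 × 5/15 = $8,595. Book value $21,390.
Year 2: $25,785 × 4/15 = $6,876. Book value $14,514.
Year 3: $25,785 × 3/15 = $5,157. Book value $9,357.
Accumulated through year 3 = $29,985 − $9,357 = $20,628.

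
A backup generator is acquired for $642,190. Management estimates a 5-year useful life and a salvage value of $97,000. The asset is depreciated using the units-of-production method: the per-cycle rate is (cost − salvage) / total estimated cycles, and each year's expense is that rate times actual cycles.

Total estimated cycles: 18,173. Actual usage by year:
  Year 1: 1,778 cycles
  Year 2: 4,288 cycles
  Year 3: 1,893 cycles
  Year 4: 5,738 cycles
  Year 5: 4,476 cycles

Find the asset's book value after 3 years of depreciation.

$403,420

Depreciable base = $642,190 − $97,000 = $545,190.
Rate = $545,190 / 18,173 cycles = $30 per cycle.
Year 1: 1,778 × $30 = $53,340. Book value $588,850.
Year 2: 4,288 × $30 = $128,640. Book value $460,210.
Year 3: 1,893 × $30 = $56,790. Book value $403,420.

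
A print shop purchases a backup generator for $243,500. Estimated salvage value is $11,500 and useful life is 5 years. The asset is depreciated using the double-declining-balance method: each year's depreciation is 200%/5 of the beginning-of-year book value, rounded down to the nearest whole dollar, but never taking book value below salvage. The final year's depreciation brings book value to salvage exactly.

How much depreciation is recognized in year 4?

Depreciable base = $243,500 − $11,500 = $232,000.
Year 1: ⌊$243,500 × 200%/5⌋ = $97,400. Book value $146,100.
Year 2: ⌊$146,100 × 200%/5⌋ = $58,440. Book value $87,660.
Year 3: ⌊$87,660 × 200%/5⌋ = $35,064. Book value $52,596.
Year 4: ⌊$52,596 × 200%/5⌋ = $21,038. Book value $31,558.

$21,038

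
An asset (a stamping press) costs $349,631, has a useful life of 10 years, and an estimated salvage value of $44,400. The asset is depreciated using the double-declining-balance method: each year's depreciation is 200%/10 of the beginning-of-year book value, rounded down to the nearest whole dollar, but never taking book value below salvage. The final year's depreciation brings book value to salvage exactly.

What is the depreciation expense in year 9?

Depreciable base = $349,631 − $44,400 = $305,231.
Year 1: ⌊$349,631 × 200%/10⌋ = $69,926. Book value $279,705.
Year 2: ⌊$279,705 × 200%/10⌋ = $55,941. Book value $223,764.
Year 3: ⌊$223,764 × 200%/10⌋ = $44,752. Book value $179,012.
Year 4: ⌊$179,012 × 200%/10⌋ = $35,802. Book value $143,210.
Year 5: ⌊$143,210 × 200%/10⌋ = $28,642. Book value $114,568.
Year 6: ⌊$114,568 × 200%/10⌋ = $22,913. Book value $91,655.
Year 7: ⌊$91,655 × 200%/10⌋ = $18,331. Book value $73,324.
Year 8: ⌊$73,324 × 200%/10⌋ = $14,664. Book value $58,660.
Year 9: ⌊$58,660 × 200%/10⌋ = $11,732. Book value $46,928.

$11,732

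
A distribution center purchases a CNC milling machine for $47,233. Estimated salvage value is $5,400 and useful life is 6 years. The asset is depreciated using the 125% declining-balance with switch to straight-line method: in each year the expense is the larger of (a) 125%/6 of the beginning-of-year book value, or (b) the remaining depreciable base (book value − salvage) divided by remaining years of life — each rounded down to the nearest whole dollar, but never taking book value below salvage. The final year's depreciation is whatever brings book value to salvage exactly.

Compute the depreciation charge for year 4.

Depreciable base = $47,233 − $5,400 = $41,833.
Year 1: DB = ⌊$47,233 × 125%/6⌋ = $9,840; SL = ⌊$41,833/6⌋ = $6,972 → take DB $9,840. Book value $37,393.
Year 2: DB = ⌊$37,393 × 125%/6⌋ = $7,790; SL = ⌊$31,993/5⌋ = $6,398 → take DB $7,790. Book value $29,603.
Year 3: DB = ⌊$29,603 × 125%/6⌋ = $6,167; SL = ⌊$24,203/4⌋ = $6,050 → take DB $6,167. Book value $23,436.
Year 4: DB = ⌊$23,436 × 125%/6⌋ = $4,882; SL = ⌊$18,036/3⌋ = $6,012 → take SL $6,012. Book value $17,424.

$6,012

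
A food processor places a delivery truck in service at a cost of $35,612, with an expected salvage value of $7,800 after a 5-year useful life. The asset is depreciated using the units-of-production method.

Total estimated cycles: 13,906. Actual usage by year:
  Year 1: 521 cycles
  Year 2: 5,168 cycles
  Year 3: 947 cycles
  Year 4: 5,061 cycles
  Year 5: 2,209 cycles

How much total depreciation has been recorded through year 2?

$11,378

Depreciable base = $35,612 − $7,800 = $27,812.
Rate = $27,812 / 13,906 cycles = $2 per cycle.
Year 1: 521 × $2 = $1,042. Book value $34,570.
Year 2: 5,168 × $2 = $10,336. Book value $24,234.
Accumulated through year 2 = $35,612 − $24,234 = $11,378.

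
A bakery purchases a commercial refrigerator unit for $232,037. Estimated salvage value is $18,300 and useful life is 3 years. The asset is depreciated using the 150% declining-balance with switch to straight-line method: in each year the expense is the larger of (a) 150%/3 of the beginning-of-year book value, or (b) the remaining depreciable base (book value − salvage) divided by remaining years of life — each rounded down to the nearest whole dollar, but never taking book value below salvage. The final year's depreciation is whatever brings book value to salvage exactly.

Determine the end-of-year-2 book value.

Depreciable base = $232,037 − $18,300 = $213,737.
Year 1: DB = ⌊$232,037 × 150%/3⌋ = $116,018; SL = ⌊$213,737/3⌋ = $71,245 → take DB $116,018. Book value $116,019.
Year 2: DB = ⌊$116,019 × 150%/3⌋ = $58,009; SL = ⌊$97,719/2⌋ = $48,859 → take DB $58,009. Book value $58,010.

$58,010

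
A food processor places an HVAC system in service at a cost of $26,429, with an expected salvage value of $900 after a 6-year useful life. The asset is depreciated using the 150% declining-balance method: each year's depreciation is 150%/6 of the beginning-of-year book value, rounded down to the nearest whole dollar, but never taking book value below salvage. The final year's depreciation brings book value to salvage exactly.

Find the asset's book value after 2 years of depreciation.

Depreciable base = $26,429 − $900 = $25,529.
Year 1: ⌊$26,429 × 150%/6⌋ = $6,607. Book value $19,822.
Year 2: ⌊$19,822 × 150%/6⌋ = $4,955. Book value $14,867.

$14,867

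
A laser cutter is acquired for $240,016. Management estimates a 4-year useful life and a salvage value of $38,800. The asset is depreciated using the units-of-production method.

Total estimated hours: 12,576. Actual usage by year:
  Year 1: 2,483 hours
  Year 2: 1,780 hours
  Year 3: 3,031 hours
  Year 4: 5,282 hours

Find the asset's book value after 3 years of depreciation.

Depreciable base = $240,016 − $38,800 = $201,216.
Rate = $201,216 / 12,576 hours = $16 per hour.
Year 1: 2,483 × $16 = $39,728. Book value $200,288.
Year 2: 1,780 × $16 = $28,480. Book value $171,808.
Year 3: 3,031 × $16 = $48,496. Book value $123,312.

$123,312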